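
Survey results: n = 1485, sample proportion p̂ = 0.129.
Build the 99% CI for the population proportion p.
(0.107, 0.151)

Proportion CI:
SE = √(p̂(1-p̂)/n) = √(0.129 · 0.871 / 1485) = 0.00870

z* = 2.576
Margin = z* · SE = 2.576 · 0.00870 = 0.0224

CI: 0.129 ± 0.0224 = (0.107, 0.151)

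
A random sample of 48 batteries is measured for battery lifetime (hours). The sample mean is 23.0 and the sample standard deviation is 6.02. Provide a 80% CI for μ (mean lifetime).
(21.87, 24.13)

t-interval (σ unknown):
df = n - 1 = 47
t* = 1.300 for 80% confidence

Margin of error = t* · s/√n = 1.300 · 6.02/√48 = 1.13

CI: (21.87, 24.13)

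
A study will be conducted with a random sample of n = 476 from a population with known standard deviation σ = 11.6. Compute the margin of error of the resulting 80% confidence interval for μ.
Margin of error = 0.68

Margin of error = z* · σ/√n
= 1.282 · 11.6/√476
= 1.282 · 11.6/21.8174
= 0.68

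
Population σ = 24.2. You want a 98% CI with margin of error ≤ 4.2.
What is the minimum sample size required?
n ≥ 180

For margin E ≤ 4.2:
n ≥ (z* · σ / E)²
n ≥ (2.326 · 24.2 / 4.2)²
n ≥ 179.62

Minimum n = 180 (rounding up)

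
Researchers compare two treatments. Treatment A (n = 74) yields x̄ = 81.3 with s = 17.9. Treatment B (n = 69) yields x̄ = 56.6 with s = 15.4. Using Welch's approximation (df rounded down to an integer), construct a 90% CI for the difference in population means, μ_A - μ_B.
(20.08, 29.32)

Difference: x̄₁ - x̄₂ = 24.70
SE = √(s₁²/n₁ + s₂²/n₂) = √(17.9²/74 + 15.4²/69) = 2.7869
df = 140.11 → 140 (Welch–Satterthwaite, rounded down)
t* = 1.656

CI: 24.70 ± 1.656 · 2.7869 = 24.70 ± 4.62 = (20.08, 29.32)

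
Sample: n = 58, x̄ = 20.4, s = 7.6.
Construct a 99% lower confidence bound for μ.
μ ≥ 18.01

Lower bound (one-sided):
t* = 2.394 (one-sided for 99%)
Lower bound = x̄ - t* · s/√n = 20.4 - 2.394 · 7.6/√58 = 18.01

We are 99% confident that μ ≥ 18.01.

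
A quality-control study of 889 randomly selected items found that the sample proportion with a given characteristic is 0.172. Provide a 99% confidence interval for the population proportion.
(0.139, 0.205)

Proportion CI:
SE = √(p̂(1-p̂)/n) = √(0.172 · 0.828 / 889) = 0.01266

z* = 2.576
Margin = z* · SE = 2.576 · 0.01266 = 0.0326

CI: 0.172 ± 0.0326 = (0.139, 0.205)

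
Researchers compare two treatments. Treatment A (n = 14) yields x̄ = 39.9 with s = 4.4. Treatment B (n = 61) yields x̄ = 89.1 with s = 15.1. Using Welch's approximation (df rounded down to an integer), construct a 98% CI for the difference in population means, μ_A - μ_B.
(-54.59, -43.81)

Difference: x̄₁ - x̄₂ = -49.20
SE = √(s₁²/n₁ + s₂²/n₂) = √(4.4²/14 + 15.1²/61) = 2.2629
df = 69.01 → 69 (Welch–Satterthwaite, rounded down)
t* = 2.382

CI: -49.20 ± 2.382 · 2.2629 = -49.20 ± 5.39 = (-54.59, -43.81)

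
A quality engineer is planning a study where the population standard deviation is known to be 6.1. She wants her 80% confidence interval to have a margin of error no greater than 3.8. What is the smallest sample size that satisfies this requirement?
n ≥ 5

For margin E ≤ 3.8:
n ≥ (z* · σ / E)²
n ≥ (1.282 · 6.1 / 3.8)²
n ≥ 4.24

Minimum n = 5 (rounding up)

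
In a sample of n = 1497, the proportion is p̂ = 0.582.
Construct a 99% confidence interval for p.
(0.549, 0.615)

Proportion CI:
SE = √(p̂(1-p̂)/n) = √(0.582 · 0.418 / 1497) = 0.01275

z* = 2.576
Margin = z* · SE = 2.576 · 0.01275 = 0.0328

CI: 0.582 ± 0.0328 = (0.549, 0.615)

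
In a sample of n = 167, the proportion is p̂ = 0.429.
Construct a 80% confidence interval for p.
(0.380, 0.478)

Proportion CI:
SE = √(p̂(1-p̂)/n) = √(0.429 · 0.571 / 167) = 0.03830

z* = 1.282
Margin = z* · SE = 1.282 · 0.03830 = 0.0491

CI: 0.429 ± 0.0491 = (0.380, 0.478)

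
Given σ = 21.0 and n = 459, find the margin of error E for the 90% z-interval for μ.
Margin of error = 1.61

Margin of error = z* · σ/√n
= 1.645 · 21.0/√459
= 1.645 · 21.0/21.4243
= 1.61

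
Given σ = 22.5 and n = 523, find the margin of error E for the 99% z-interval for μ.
Margin of error = 2.53

Margin of error = z* · σ/√n
= 2.576 · 22.5/√523
= 2.576 · 22.5/22.8692
= 2.53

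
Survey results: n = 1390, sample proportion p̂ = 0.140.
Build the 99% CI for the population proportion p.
(0.116, 0.164)

Proportion CI:
SE = √(p̂(1-p̂)/n) = √(0.140 · 0.860 / 1390) = 0.00931

z* = 2.576
Margin = z* · SE = 2.576 · 0.00931 = 0.0240

CI: 0.140 ± 0.0240 = (0.116, 0.164)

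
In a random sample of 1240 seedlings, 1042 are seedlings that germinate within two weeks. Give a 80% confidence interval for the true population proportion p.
(0.827, 0.854)

Proportion CI:
p̂ = 1042/1240 = 0.84032
SE = √(p̂(1-p̂)/n) = √(0.84032 · 0.15968 / 1240) = 0.01040

z* = 1.282
Margin = z* · SE = 1.282 · 0.01040 = 0.0133

CI: 0.84032 ± 0.0133 = (0.827, 0.854)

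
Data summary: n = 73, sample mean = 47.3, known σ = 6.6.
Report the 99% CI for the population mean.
(45.31, 49.29)

z-interval (σ known):
z* = 2.576 for 99% confidence

Margin of error = z* · σ/√n = 2.576 · 6.6/√73 = 1.99

CI: (47.3 - 1.99, 47.3 + 1.99) = (45.31, 49.29)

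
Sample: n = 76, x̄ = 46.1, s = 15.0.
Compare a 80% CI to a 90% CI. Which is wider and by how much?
90% CI is wider by 1.28

df = 75
80% CI: t* = 1.293, (43.88, 48.32), width = 2 · t* · s/√n = 4.45
90% CI: t* = 1.665, (43.24, 48.96), width = 2 · t* · s/√n = 5.73

The 90% CI is wider by 5.73 - 4.45 = 1.28.
Higher confidence requires a wider interval.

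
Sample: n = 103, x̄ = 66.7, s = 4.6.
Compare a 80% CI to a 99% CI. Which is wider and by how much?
99% CI is wider by 1.21

df = 102
80% CI: t* = 1.290, (66.12, 67.28), width = 2 · t* · s/√n = 1.17
99% CI: t* = 2.625, (65.51, 67.89), width = 2 · t* · s/√n = 2.38

The 99% CI is wider by 2.38 - 1.17 = 1.21.
Higher confidence requires a wider interval.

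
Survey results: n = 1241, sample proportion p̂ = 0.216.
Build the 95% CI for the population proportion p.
(0.193, 0.239)

Proportion CI:
SE = √(p̂(1-p̂)/n) = √(0.216 · 0.784 / 1241) = 0.01168

z* = 1.960
Margin = z* · SE = 1.960 · 0.01168 = 0.0229

CI: 0.216 ± 0.0229 = (0.193, 0.239)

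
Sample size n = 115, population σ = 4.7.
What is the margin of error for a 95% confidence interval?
Margin of error = 0.86

Margin of error = z* · σ/√n
= 1.960 · 4.7/√115
= 1.960 · 4.7/10.7238
= 0.86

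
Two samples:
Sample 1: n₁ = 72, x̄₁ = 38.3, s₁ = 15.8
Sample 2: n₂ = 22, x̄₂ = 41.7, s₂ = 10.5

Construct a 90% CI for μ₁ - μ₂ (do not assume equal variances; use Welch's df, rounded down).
(-8.28, 1.48)

Difference: x̄₁ - x̄₂ = -3.40
SE = √(s₁²/n₁ + s₂²/n₂) = √(15.8²/72 + 10.5²/22) = 2.9118
df = 52.66 → 52 (Welch–Satterthwaite, rounded down)
t* = 1.675

CI: -3.40 ± 1.675 · 2.9118 = -3.40 ± 4.88 = (-8.28, 1.48)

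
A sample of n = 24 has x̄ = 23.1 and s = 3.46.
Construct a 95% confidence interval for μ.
(21.64, 24.56)

t-interval (σ unknown):
df = n - 1 = 23
t* = 2.069 for 95% confidence

Margin of error = t* · s/√n = 2.069 · 3.46/√24 = 1.46

CI: (21.64, 24.56)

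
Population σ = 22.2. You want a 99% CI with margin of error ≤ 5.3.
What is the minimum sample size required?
n ≥ 117

For margin E ≤ 5.3:
n ≥ (z* · σ / E)²
n ≥ (2.576 · 22.2 / 5.3)²
n ≥ 116.42

Minimum n = 117 (rounding up)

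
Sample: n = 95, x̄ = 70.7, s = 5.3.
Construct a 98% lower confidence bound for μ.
μ ≥ 69.57

Lower bound (one-sided):
t* = 2.083 (one-sided for 98%)
Lower bound = x̄ - t* · s/√n = 70.7 - 2.083 · 5.3/√95 = 69.57

We are 98% confident that μ ≥ 69.57.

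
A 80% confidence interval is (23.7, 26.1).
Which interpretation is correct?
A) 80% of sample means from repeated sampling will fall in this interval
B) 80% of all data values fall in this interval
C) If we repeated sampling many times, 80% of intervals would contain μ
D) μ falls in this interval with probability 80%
C

A) Wrong — coverage applies to intervals containing μ, not to future x̄ values.
B) Wrong — a CI is about the parameter μ, not individual data values.
C) Correct — this is the frequentist long-run coverage interpretation.
D) Wrong — μ is fixed; the randomness lives in the interval, not in μ.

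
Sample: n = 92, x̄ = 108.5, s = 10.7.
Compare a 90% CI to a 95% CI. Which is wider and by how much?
95% CI is wider by 0.72

df = 91
90% CI: t* = 1.662, (106.65, 110.35), width = 2 · t* · s/√n = 3.71
95% CI: t* = 1.986, (106.28, 110.72), width = 2 · t* · s/√n = 4.43

The 95% CI is wider by 4.43 - 3.71 = 0.72.
Higher confidence requires a wider interval.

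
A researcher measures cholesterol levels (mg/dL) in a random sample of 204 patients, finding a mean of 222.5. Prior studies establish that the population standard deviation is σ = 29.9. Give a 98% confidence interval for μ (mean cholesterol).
(217.63, 227.37)

z-interval (σ known):
z* = 2.326 for 98% confidence

Margin of error = z* · σ/√n = 2.326 · 29.9/√204 = 4.87

CI: (222.5 - 4.87, 222.5 + 4.87) = (217.63, 227.37)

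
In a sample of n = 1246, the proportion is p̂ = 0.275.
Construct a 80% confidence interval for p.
(0.259, 0.291)

Proportion CI:
SE = √(p̂(1-p̂)/n) = √(0.275 · 0.725 / 1246) = 0.01265

z* = 1.282
Margin = z* · SE = 1.282 · 0.01265 = 0.0162

CI: 0.275 ± 0.0162 = (0.259, 0.291)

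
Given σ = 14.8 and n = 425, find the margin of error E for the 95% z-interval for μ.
Margin of error = 1.41

Margin of error = z* · σ/√n
= 1.960 · 14.8/√425
= 1.960 · 14.8/20.6155
= 1.41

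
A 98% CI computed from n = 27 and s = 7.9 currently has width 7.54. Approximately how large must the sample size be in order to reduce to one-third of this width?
n ≈ 243

CI width ∝ 1/√n
To reduce width by factor 3, need √n to grow by 3 → need 3² = 9 times as many samples.

Current: n = 27, width = 7.54
New: n = 243, width ≈ 2.37

Width reduced by factor of 7.54/2.37 = 3.18.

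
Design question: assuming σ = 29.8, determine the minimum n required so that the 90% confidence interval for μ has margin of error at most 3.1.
n ≥ 251

For margin E ≤ 3.1:
n ≥ (z* · σ / E)²
n ≥ (1.645 · 29.8 / 3.1)²
n ≥ 250.06

Minimum n = 251 (rounding up)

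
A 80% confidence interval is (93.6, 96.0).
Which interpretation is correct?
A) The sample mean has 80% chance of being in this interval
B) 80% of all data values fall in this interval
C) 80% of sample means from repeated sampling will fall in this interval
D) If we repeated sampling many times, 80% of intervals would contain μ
D

A) Wrong — x̄ is observed and sits in the interval by construction.
B) Wrong — a CI is about the parameter μ, not individual data values.
C) Wrong — coverage applies to intervals containing μ, not to future x̄ values.
D) Correct — this is the frequentist long-run coverage interpretation.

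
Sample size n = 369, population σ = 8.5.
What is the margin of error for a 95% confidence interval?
Margin of error = 0.87

Margin of error = z* · σ/√n
= 1.960 · 8.5/√369
= 1.960 · 8.5/19.2094
= 0.87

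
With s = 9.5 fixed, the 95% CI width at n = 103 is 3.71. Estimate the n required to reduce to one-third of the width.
n ≈ 927

CI width ∝ 1/√n
To reduce width by factor 3, need √n to grow by 3 → need 3² = 9 times as many samples.

Current: n = 103, width = 3.71
New: n = 927, width ≈ 1.22

Width reduced by factor of 3.71/1.22 = 3.04.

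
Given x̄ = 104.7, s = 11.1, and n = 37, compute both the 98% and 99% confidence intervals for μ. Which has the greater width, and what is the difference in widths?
99% CI is wider by 1.04

df = 36
98% CI: t* = 2.434, (100.26, 109.14), width = 2 · t* · s/√n = 8.88
99% CI: t* = 2.719, (99.74, 109.66), width = 2 · t* · s/√n = 9.92

The 99% CI is wider by 9.92 - 8.88 = 1.04.
Higher confidence requires a wider interval.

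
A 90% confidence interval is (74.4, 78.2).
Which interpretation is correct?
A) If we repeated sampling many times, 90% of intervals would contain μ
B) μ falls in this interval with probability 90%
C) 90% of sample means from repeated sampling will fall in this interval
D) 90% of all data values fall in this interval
A

A) Correct — this is the frequentist long-run coverage interpretation.
B) Wrong — μ is fixed; the randomness lives in the interval, not in μ.
C) Wrong — coverage applies to intervals containing μ, not to future x̄ values.
D) Wrong — a CI is about the parameter μ, not individual data values.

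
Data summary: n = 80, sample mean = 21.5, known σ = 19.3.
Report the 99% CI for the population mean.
(15.94, 27.06)

z-interval (σ known):
z* = 2.576 for 99% confidence

Margin of error = z* · σ/√n = 2.576 · 19.3/√80 = 5.56

CI: (21.5 - 5.56, 21.5 + 5.56) = (15.94, 27.06)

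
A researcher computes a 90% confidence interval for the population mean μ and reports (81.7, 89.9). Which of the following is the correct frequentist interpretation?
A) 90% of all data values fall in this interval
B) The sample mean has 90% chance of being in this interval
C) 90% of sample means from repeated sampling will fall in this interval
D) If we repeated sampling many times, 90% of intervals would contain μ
D

A) Wrong — a CI is about the parameter μ, not individual data values.
B) Wrong — x̄ is observed and sits in the interval by construction.
C) Wrong — coverage applies to intervals containing μ, not to future x̄ values.
D) Correct — this is the frequentist long-run coverage interpretation.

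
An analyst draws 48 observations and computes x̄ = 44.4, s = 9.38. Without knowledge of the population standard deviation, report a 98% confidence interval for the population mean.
(41.14, 47.66)

t-interval (σ unknown):
df = n - 1 = 47
t* = 2.408 for 98% confidence

Margin of error = t* · s/√n = 2.408 · 9.38/√48 = 3.26

CI: (41.14, 47.66)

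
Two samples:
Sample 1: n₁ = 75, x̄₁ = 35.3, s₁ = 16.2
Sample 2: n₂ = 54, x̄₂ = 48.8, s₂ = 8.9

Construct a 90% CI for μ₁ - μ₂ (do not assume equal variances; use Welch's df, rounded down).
(-17.19, -9.81)

Difference: x̄₁ - x̄₂ = -13.50
SE = √(s₁²/n₁ + s₂²/n₂) = √(16.2²/75 + 8.9²/54) = 2.2285
df = 119.68 → 119 (Welch–Satterthwaite, rounded down)
t* = 1.658

CI: -13.50 ± 1.658 · 2.2285 = -13.50 ± 3.69 = (-17.19, -9.81)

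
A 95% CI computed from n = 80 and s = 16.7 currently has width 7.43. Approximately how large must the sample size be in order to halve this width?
n ≈ 320

CI width ∝ 1/√n
To reduce width by factor 2, need √n to grow by 2 → need 2² = 4 times as many samples.

Current: n = 80, width = 7.43
New: n = 320, width ≈ 3.67

Width reduced by factor of 7.43/3.67 = 2.02.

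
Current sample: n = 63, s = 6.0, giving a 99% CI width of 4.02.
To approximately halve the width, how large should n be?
n ≈ 252

CI width ∝ 1/√n
To reduce width by factor 2, need √n to grow by 2 → need 2² = 4 times as many samples.

Current: n = 63, width = 4.02
New: n = 252, width ≈ 1.96

Width reduced by factor of 4.02/1.96 = 2.05.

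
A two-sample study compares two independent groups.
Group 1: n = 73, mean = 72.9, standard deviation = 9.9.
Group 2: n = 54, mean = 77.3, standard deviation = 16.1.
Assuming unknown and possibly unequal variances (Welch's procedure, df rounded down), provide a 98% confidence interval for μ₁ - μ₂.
(-10.28, 1.48)

Difference: x̄₁ - x̄₂ = -4.40
SE = √(s₁²/n₁ + s₂²/n₂) = √(9.9²/73 + 16.1²/54) = 2.4785
df = 82.07 → 82 (Welch–Satterthwaite, rounded down)
t* = 2.373

CI: -4.40 ± 2.373 · 2.4785 = -4.40 ± 5.88 = (-10.28, 1.48)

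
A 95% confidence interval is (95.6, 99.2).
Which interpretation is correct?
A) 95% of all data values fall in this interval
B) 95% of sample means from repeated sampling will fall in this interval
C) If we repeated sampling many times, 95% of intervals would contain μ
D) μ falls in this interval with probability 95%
C

A) Wrong — a CI is about the parameter μ, not individual data values.
B) Wrong — coverage applies to intervals containing μ, not to future x̄ values.
C) Correct — this is the frequentist long-run coverage interpretation.
D) Wrong — μ is fixed; the randomness lives in the interval, not in μ.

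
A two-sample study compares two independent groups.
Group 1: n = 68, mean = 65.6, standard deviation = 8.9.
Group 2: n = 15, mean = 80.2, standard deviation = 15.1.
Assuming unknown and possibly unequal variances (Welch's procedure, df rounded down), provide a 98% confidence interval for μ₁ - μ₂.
(-25.05, -4.15)

Difference: x̄₁ - x̄₂ = -14.60
SE = √(s₁²/n₁ + s₂²/n₂) = √(8.9²/68 + 15.1²/15) = 4.0454
df = 16.21 → 16 (Welch–Satterthwaite, rounded down)
t* = 2.583

CI: -14.60 ± 2.583 · 4.0454 = -14.60 ± 10.45 = (-25.05, -4.15)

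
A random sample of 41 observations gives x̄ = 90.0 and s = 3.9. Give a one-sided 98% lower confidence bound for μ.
μ ≥ 88.71

Lower bound (one-sided):
t* = 2.123 (one-sided for 98%)
Lower bound = x̄ - t* · s/√n = 90.0 - 2.123 · 3.9/√41 = 88.71

We are 98% confident that μ ≥ 88.71.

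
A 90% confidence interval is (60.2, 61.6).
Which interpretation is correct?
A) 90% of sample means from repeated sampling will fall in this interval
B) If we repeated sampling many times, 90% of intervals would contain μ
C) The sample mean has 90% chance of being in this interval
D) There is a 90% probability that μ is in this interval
B

A) Wrong — coverage applies to intervals containing μ, not to future x̄ values.
B) Correct — this is the frequentist long-run coverage interpretation.
C) Wrong — x̄ is observed and sits in the interval by construction.
D) Wrong — μ is fixed; the randomness lives in the interval, not in μ.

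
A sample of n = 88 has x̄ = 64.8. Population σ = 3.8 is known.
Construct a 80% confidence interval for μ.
(64.28, 65.32)

z-interval (σ known):
z* = 1.282 for 80% confidence

Margin of error = z* · σ/√n = 1.282 · 3.8/√88 = 0.52

CI: (64.8 - 0.52, 64.8 + 0.52) = (64.28, 65.32)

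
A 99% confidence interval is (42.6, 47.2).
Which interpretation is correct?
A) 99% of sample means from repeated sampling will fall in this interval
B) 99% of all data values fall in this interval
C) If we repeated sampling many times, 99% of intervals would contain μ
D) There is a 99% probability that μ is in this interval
C

A) Wrong — coverage applies to intervals containing μ, not to future x̄ values.
B) Wrong — a CI is about the parameter μ, not individual data values.
C) Correct — this is the frequentist long-run coverage interpretation.
D) Wrong — μ is fixed; the randomness lives in the interval, not in μ.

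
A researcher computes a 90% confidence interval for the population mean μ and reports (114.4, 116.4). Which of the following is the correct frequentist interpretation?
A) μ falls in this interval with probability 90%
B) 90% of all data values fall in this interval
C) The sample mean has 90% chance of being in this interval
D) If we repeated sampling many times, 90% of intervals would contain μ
D

A) Wrong — μ is fixed; the randomness lives in the interval, not in μ.
B) Wrong — a CI is about the parameter μ, not individual data values.
C) Wrong — x̄ is observed and sits in the interval by construction.
D) Correct — this is the frequentist long-run coverage interpretation.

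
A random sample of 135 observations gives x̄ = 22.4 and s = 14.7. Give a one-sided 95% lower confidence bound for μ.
μ ≥ 20.30

Lower bound (one-sided):
t* = 1.656 (one-sided for 95%)
Lower bound = x̄ - t* · s/√n = 22.4 - 1.656 · 14.7/√135 = 20.30

We are 95% confident that μ ≥ 20.30.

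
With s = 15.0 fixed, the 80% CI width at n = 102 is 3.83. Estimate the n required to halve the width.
n ≈ 408

CI width ∝ 1/√n
To reduce width by factor 2, need √n to grow by 2 → need 2² = 4 times as many samples.

Current: n = 102, width = 3.83
New: n = 408, width ≈ 1.91

Width reduced by factor of 3.83/1.91 = 2.01.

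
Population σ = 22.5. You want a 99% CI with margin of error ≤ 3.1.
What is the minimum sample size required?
n ≥ 350

For margin E ≤ 3.1:
n ≥ (z* · σ / E)²
n ≥ (2.576 · 22.5 / 3.1)²
n ≥ 349.57

Minimum n = 350 (rounding up)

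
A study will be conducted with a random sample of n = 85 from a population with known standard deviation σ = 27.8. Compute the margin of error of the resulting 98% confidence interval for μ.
Margin of error = 7.01

Margin of error = z* · σ/√n
= 2.326 · 27.8/√85
= 2.326 · 27.8/9.2195
= 7.01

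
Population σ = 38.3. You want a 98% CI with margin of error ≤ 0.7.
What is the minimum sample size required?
n ≥ 16197

For margin E ≤ 0.7:
n ≥ (z* · σ / E)²
n ≥ (2.326 · 38.3 / 0.7)²
n ≥ 16196.49

Minimum n = 16197 (rounding up)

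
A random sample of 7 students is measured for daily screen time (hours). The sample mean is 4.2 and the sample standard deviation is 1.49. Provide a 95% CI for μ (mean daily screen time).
(2.82, 5.58)

t-interval (σ unknown):
df = n - 1 = 6
t* = 2.447 for 95% confidence

Margin of error = t* · s/√n = 2.447 · 1.49/√7 = 1.38

CI: (2.82, 5.58)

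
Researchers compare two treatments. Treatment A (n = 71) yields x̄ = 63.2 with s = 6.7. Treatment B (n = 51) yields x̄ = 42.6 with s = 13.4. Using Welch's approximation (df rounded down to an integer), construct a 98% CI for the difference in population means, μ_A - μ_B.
(15.75, 25.45)

Difference: x̄₁ - x̄₂ = 20.60
SE = √(s₁²/n₁ + s₂²/n₂) = √(6.7²/71 + 13.4²/51) = 2.0379
df = 68.00 → 68 (Welch–Satterthwaite, rounded down)
t* = 2.382

CI: 20.60 ± 2.382 · 2.0379 = 20.60 ± 4.85 = (15.75, 25.45)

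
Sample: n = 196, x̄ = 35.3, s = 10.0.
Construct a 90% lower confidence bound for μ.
μ ≥ 34.38

Lower bound (one-sided):
t* = 1.286 (one-sided for 90%)
Lower bound = x̄ - t* · s/√n = 35.3 - 1.286 · 10.0/√196 = 34.38

We are 90% confident that μ ≥ 34.38.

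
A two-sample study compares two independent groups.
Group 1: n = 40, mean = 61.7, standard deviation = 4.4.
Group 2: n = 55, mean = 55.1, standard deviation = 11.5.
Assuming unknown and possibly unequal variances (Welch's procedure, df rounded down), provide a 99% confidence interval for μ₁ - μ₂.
(2.10, 11.10)

Difference: x̄₁ - x̄₂ = 6.60
SE = √(s₁²/n₁ + s₂²/n₂) = √(4.4²/40 + 11.5²/55) = 1.6996
df = 73.79 → 73 (Welch–Satterthwaite, rounded down)
t* = 2.645

CI: 6.60 ± 2.645 · 1.6996 = 6.60 ± 4.50 = (2.10, 11.10)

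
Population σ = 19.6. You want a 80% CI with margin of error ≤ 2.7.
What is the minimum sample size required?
n ≥ 87

For margin E ≤ 2.7:
n ≥ (z* · σ / E)²
n ≥ (1.282 · 19.6 / 2.7)²
n ≥ 86.61

Minimum n = 87 (rounding up)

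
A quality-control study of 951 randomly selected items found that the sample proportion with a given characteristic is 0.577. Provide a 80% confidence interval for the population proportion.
(0.556, 0.598)

Proportion CI:
SE = √(p̂(1-p̂)/n) = √(0.577 · 0.423 / 951) = 0.01602

z* = 1.282
Margin = z* · SE = 1.282 · 0.01602 = 0.0205

CI: 0.577 ± 0.0205 = (0.556, 0.598)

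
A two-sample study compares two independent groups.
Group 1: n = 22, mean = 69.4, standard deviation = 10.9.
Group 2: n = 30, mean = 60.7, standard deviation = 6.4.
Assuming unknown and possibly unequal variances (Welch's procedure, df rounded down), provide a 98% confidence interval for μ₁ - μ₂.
(2.32, 15.08)

Difference: x̄₁ - x̄₂ = 8.70
SE = √(s₁²/n₁ + s₂²/n₂) = √(10.9²/22 + 6.4²/30) = 2.6011
df = 31.50 → 31 (Welch–Satterthwaite, rounded down)
t* = 2.453

CI: 8.70 ± 2.453 · 2.6011 = 8.70 ± 6.38 = (2.32, 15.08)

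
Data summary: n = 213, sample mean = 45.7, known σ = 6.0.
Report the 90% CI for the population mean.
(45.02, 46.38)

z-interval (σ known):
z* = 1.645 for 90% confidence

Margin of error = z* · σ/√n = 1.645 · 6.0/√213 = 0.68

CI: (45.7 - 0.68, 45.7 + 0.68) = (45.02, 46.38)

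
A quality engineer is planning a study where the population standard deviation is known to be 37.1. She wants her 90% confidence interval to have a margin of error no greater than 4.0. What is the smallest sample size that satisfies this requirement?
n ≥ 233

For margin E ≤ 4.0:
n ≥ (z* · σ / E)²
n ≥ (1.645 · 37.1 / 4.0)²
n ≥ 232.79

Minimum n = 233 (rounding up)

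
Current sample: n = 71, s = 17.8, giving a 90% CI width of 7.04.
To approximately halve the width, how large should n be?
n ≈ 284

CI width ∝ 1/√n
To reduce width by factor 2, need √n to grow by 2 → need 2² = 4 times as many samples.

Current: n = 71, width = 7.04
New: n = 284, width ≈ 3.49

Width reduced by factor of 7.04/3.49 = 2.02.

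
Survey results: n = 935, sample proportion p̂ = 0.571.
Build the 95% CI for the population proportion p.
(0.539, 0.603)

Proportion CI:
SE = √(p̂(1-p̂)/n) = √(0.571 · 0.429 / 935) = 0.01619

z* = 1.960
Margin = z* · SE = 1.960 · 0.01619 = 0.0317

CI: 0.571 ± 0.0317 = (0.539, 0.603)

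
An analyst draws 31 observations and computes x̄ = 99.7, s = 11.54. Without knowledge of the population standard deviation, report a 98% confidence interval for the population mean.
(94.61, 104.79)

t-interval (σ unknown):
df = n - 1 = 30
t* = 2.457 for 98% confidence

Margin of error = t* · s/√n = 2.457 · 11.54/√31 = 5.09

CI: (94.61, 104.79)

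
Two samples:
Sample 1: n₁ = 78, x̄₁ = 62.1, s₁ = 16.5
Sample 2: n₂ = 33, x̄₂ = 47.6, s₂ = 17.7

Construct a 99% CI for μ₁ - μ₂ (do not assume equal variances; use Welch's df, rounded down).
(4.89, 24.11)

Difference: x̄₁ - x̄₂ = 14.50
SE = √(s₁²/n₁ + s₂²/n₂) = √(16.5²/78 + 17.7²/33) = 3.6033
df = 56.67 → 56 (Welch–Satterthwaite, rounded down)
t* = 2.667

CI: 14.50 ± 2.667 · 3.6033 = 14.50 ± 9.61 = (4.89, 24.11)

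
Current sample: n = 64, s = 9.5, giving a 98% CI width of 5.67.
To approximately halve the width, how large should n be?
n ≈ 256

CI width ∝ 1/√n
To reduce width by factor 2, need √n to grow by 2 → need 2² = 4 times as many samples.

Current: n = 64, width = 5.67
New: n = 256, width ≈ 2.78

Width reduced by factor of 5.67/2.78 = 2.04.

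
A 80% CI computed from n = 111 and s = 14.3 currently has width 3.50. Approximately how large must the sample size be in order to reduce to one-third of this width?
n ≈ 999

CI width ∝ 1/√n
To reduce width by factor 3, need √n to grow by 3 → need 3² = 9 times as many samples.

Current: n = 111, width = 3.50
New: n = 999, width ≈ 1.16

Width reduced by factor of 3.50/1.16 = 3.02.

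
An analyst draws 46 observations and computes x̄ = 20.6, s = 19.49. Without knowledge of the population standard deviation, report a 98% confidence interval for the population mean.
(13.67, 27.53)

t-interval (σ unknown):
df = n - 1 = 45
t* = 2.412 for 98% confidence

Margin of error = t* · s/√n = 2.412 · 19.49/√46 = 6.93

CI: (13.67, 27.53)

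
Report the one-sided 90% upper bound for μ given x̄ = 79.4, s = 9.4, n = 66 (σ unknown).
μ ≤ 80.90

Upper bound (one-sided):
t* = 1.295 (one-sided for 90%)
Upper bound = x̄ + t* · s/√n = 79.4 + 1.295 · 9.4/√66 = 80.90

We are 90% confident that μ ≤ 80.90.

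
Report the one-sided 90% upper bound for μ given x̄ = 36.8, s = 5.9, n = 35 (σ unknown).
μ ≤ 38.10

Upper bound (one-sided):
t* = 1.307 (one-sided for 90%)
Upper bound = x̄ + t* · s/√n = 36.8 + 1.307 · 5.9/√35 = 38.10

We are 90% confident that μ ≤ 38.10.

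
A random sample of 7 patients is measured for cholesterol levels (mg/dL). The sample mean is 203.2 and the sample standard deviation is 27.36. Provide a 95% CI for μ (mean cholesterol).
(177.90, 228.50)

t-interval (σ unknown):
df = n - 1 = 6
t* = 2.447 for 95% confidence

Margin of error = t* · s/√n = 2.447 · 27.36/√7 = 25.30

CI: (177.90, 228.50)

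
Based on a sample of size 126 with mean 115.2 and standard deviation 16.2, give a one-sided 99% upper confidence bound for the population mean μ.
μ ≤ 118.60

Upper bound (one-sided):
t* = 2.357 (one-sided for 99%)
Upper bound = x̄ + t* · s/√n = 115.2 + 2.357 · 16.2/√126 = 118.60

We are 99% confident that μ ≤ 118.60.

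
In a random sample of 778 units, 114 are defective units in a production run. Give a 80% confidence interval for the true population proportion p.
(0.130, 0.163)

Proportion CI:
p̂ = 114/778 = 0.14653
SE = √(p̂(1-p̂)/n) = √(0.14653 · 0.85347 / 778) = 0.01268

z* = 1.282
Margin = z* · SE = 1.282 · 0.01268 = 0.0163

CI: 0.14653 ± 0.0163 = (0.130, 0.163)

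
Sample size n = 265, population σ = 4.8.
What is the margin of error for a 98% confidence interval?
Margin of error = 0.69

Margin of error = z* · σ/√n
= 2.326 · 4.8/√265
= 2.326 · 4.8/16.2788
= 0.69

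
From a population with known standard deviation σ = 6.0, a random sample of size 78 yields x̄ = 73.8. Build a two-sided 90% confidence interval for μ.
(72.68, 74.92)

z-interval (σ known):
z* = 1.645 for 90% confidence

Margin of error = z* · σ/√n = 1.645 · 6.0/√78 = 1.12

CI: (73.8 - 1.12, 73.8 + 1.12) = (72.68, 74.92)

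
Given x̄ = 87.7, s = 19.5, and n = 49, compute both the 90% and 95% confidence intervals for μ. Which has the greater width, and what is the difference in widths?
95% CI is wider by 1.86

df = 48
90% CI: t* = 1.677, (83.03, 92.37), width = 2 · t* · s/√n = 9.34
95% CI: t* = 2.011, (82.10, 93.30), width = 2 · t* · s/√n = 11.20

The 95% CI is wider by 11.20 - 9.34 = 1.86.
Higher confidence requires a wider interval.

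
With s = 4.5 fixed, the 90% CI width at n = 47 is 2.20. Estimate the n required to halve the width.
n ≈ 188

CI width ∝ 1/√n
To reduce width by factor 2, need √n to grow by 2 → need 2² = 4 times as many samples.

Current: n = 47, width = 2.20
New: n = 188, width ≈ 1.09

Width reduced by factor of 2.20/1.09 = 2.02.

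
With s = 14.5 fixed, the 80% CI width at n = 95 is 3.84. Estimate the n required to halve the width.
n ≈ 380

CI width ∝ 1/√n
To reduce width by factor 2, need √n to grow by 2 → need 2² = 4 times as many samples.

Current: n = 95, width = 3.84
New: n = 380, width ≈ 1.91

Width reduced by factor of 3.84/1.91 = 2.01.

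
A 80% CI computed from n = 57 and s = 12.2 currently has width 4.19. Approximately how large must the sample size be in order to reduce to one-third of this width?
n ≈ 513

CI width ∝ 1/√n
To reduce width by factor 3, need √n to grow by 3 → need 3² = 9 times as many samples.

Current: n = 57, width = 4.19
New: n = 513, width ≈ 1.38

Width reduced by factor of 4.19/1.38 = 3.04.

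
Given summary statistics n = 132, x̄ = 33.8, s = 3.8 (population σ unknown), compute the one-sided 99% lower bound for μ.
μ ≥ 33.02

Lower bound (one-sided):
t* = 2.355 (one-sided for 99%)
Lower bound = x̄ - t* · s/√n = 33.8 - 2.355 · 3.8/√132 = 33.02

We are 99% confident that μ ≥ 33.02.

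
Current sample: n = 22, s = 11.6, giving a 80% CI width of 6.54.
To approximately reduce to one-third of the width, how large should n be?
n ≈ 198

CI width ∝ 1/√n
To reduce width by factor 3, need √n to grow by 3 → need 3² = 9 times as many samples.

Current: n = 22, width = 6.54
New: n = 198, width ≈ 2.12

Width reduced by factor of 6.54/2.12 = 3.08.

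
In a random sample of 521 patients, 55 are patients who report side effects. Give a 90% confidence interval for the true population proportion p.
(0.083, 0.128)

Proportion CI:
p̂ = 55/521 = 0.10557
SE = √(p̂(1-p̂)/n) = √(0.10557 · 0.89443 / 521) = 0.01346

z* = 1.645
Margin = z* · SE = 1.645 · 0.01346 = 0.0221

CI: 0.10557 ± 0.0221 = (0.083, 0.128)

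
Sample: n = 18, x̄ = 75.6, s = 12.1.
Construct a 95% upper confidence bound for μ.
μ ≤ 80.56

Upper bound (one-sided):
t* = 1.740 (one-sided for 95%)
Upper bound = x̄ + t* · s/√n = 75.6 + 1.740 · 12.1/√18 = 80.56

We are 95% confident that μ ≤ 80.56.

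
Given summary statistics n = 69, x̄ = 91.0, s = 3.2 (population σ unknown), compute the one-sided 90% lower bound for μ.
μ ≥ 90.50

Lower bound (one-sided):
t* = 1.294 (one-sided for 90%)
Lower bound = x̄ - t* · s/√n = 91.0 - 1.294 · 3.2/√69 = 90.50

We are 90% confident that μ ≥ 90.50.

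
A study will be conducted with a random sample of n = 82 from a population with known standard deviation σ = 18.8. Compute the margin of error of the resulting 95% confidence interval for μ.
Margin of error = 4.07

Margin of error = z* · σ/√n
= 1.960 · 18.8/√82
= 1.960 · 18.8/9.0554
= 4.07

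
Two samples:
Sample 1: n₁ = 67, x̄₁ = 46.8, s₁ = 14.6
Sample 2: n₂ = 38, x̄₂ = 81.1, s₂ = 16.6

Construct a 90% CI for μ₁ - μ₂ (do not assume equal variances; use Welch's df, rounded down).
(-39.68, -28.92)

Difference: x̄₁ - x̄₂ = -34.30
SE = √(s₁²/n₁ + s₂²/n₂) = √(14.6²/67 + 16.6²/38) = 3.2300
df = 69.13 → 69 (Welch–Satterthwaite, rounded down)
t* = 1.667

CI: -34.30 ± 1.667 · 3.2300 = -34.30 ± 5.38 = (-39.68, -28.92)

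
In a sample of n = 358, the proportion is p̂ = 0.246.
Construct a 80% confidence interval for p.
(0.217, 0.275)

Proportion CI:
SE = √(p̂(1-p̂)/n) = √(0.246 · 0.754 / 358) = 0.02276

z* = 1.282
Margin = z* · SE = 1.282 · 0.02276 = 0.0292

CI: 0.246 ± 0.0292 = (0.217, 0.275)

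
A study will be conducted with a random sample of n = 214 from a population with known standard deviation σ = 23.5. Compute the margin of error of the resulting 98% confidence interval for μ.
Margin of error = 3.74

Margin of error = z* · σ/√n
= 2.326 · 23.5/√214
= 2.326 · 23.5/14.6287
= 3.74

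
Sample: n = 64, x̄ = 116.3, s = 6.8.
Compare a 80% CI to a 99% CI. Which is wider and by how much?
99% CI is wider by 2.32

df = 63
80% CI: t* = 1.295, (115.20, 117.40), width = 2 · t* · s/√n = 2.20
99% CI: t* = 2.656, (114.04, 118.56), width = 2 · t* · s/√n = 4.52

The 99% CI is wider by 4.52 - 2.20 = 2.32.
Higher confidence requires a wider interval.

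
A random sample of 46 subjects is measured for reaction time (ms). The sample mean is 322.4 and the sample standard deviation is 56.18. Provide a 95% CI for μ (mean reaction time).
(305.72, 339.08)

t-interval (σ unknown):
df = n - 1 = 45
t* = 2.014 for 95% confidence

Margin of error = t* · s/√n = 2.014 · 56.18/√46 = 16.68

CI: (305.72, 339.08)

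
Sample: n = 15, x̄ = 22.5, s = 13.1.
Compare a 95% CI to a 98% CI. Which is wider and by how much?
98% CI is wider by 3.24

df = 14
95% CI: t* = 2.145, (15.24, 29.76), width = 2 · t* · s/√n = 14.51
98% CI: t* = 2.624, (13.62, 31.38), width = 2 · t* · s/√n = 17.75

The 98% CI is wider by 17.75 - 14.51 = 3.24.
Higher confidence requires a wider interval.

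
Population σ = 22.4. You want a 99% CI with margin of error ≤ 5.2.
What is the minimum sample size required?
n ≥ 124

For margin E ≤ 5.2:
n ≥ (z* · σ / E)²
n ≥ (2.576 · 22.4 / 5.2)²
n ≥ 123.13

Minimum n = 124 (rounding up)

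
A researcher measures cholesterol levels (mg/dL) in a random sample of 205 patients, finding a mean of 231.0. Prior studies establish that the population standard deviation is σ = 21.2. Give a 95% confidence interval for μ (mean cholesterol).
(228.10, 233.90)

z-interval (σ known):
z* = 1.960 for 95% confidence

Margin of error = z* · σ/√n = 1.960 · 21.2/√205 = 2.90

CI: (231.0 - 2.90, 231.0 + 2.90) = (228.10, 233.90)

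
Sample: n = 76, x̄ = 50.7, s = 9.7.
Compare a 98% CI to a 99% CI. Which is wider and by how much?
99% CI is wider by 0.59

df = 75
98% CI: t* = 2.377, (48.06, 53.34), width = 2 · t* · s/√n = 5.29
99% CI: t* = 2.643, (47.76, 53.64), width = 2 · t* · s/√n = 5.88

The 99% CI is wider by 5.88 - 5.29 = 0.59.
Higher confidence requires a wider interval.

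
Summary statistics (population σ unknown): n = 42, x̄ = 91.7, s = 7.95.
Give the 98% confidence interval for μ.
(88.73, 94.67)

t-interval (σ unknown):
df = n - 1 = 41
t* = 2.421 for 98% confidence

Margin of error = t* · s/√n = 2.421 · 7.95/√42 = 2.97

CI: (88.73, 94.67)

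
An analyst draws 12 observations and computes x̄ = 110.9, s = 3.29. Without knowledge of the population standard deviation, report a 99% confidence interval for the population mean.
(107.95, 113.85)

t-interval (σ unknown):
df = n - 1 = 11
t* = 3.106 for 99% confidence

Margin of error = t* · s/√n = 3.106 · 3.29/√12 = 2.95

CI: (107.95, 113.85)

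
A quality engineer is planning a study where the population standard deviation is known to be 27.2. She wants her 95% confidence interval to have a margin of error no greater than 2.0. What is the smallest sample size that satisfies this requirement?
n ≥ 711

For margin E ≤ 2.0:
n ≥ (z* · σ / E)²
n ≥ (1.960 · 27.2 / 2.0)²
n ≥ 710.54

Minimum n = 711 (rounding up)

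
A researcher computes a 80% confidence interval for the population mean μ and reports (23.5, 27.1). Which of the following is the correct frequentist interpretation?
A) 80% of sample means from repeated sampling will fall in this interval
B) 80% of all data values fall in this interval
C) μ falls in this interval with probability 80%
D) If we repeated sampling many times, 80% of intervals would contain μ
D

A) Wrong — coverage applies to intervals containing μ, not to future x̄ values.
B) Wrong — a CI is about the parameter μ, not individual data values.
C) Wrong — μ is fixed; the randomness lives in the interval, not in μ.
D) Correct — this is the frequentist long-run coverage interpretation.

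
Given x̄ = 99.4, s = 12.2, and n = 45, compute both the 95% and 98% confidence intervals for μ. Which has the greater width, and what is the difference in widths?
98% CI is wider by 1.45

df = 44
95% CI: t* = 2.015, (95.74, 103.06), width = 2 · t* · s/√n = 7.33
98% CI: t* = 2.414, (95.01, 103.79), width = 2 · t* · s/√n = 8.78

The 98% CI is wider by 8.78 - 7.33 = 1.45.
Higher confidence requires a wider interval.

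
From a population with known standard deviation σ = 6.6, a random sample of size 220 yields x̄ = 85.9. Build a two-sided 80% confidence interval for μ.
(85.33, 86.47)

z-interval (σ known):
z* = 1.282 for 80% confidence

Margin of error = z* · σ/√n = 1.282 · 6.6/√220 = 0.57

CI: (85.9 - 0.57, 85.9 + 0.57) = (85.33, 86.47)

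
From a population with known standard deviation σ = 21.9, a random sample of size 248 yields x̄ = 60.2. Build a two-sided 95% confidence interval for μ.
(57.47, 62.93)

z-interval (σ known):
z* = 1.960 for 95% confidence

Margin of error = z* · σ/√n = 1.960 · 21.9/√248 = 2.73

CI: (60.2 - 2.73, 60.2 + 2.73) = (57.47, 62.93)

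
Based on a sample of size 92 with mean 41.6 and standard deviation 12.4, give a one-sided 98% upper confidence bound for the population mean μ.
μ ≤ 44.29

Upper bound (one-sided):
t* = 2.084 (one-sided for 98%)
Upper bound = x̄ + t* · s/√n = 41.6 + 2.084 · 12.4/√92 = 44.29

We are 98% confident that μ ≤ 44.29.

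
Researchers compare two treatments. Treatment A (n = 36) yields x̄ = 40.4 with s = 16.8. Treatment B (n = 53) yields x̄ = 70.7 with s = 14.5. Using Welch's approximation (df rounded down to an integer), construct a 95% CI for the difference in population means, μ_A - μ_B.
(-37.16, -23.44)

Difference: x̄₁ - x̄₂ = -30.30
SE = √(s₁²/n₁ + s₂²/n₂) = √(16.8²/36 + 14.5²/53) = 3.4361
df = 67.71 → 67 (Welch–Satterthwaite, rounded down)
t* = 1.996

CI: -30.30 ± 1.996 · 3.4361 = -30.30 ± 6.86 = (-37.16, -23.44)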